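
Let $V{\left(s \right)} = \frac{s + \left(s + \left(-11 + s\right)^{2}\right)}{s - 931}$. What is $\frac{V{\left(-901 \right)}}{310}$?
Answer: $- \frac{414971}{283960} \approx -1.4614$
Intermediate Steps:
$V{\left(s \right)} = \frac{\left(-11 + s\right)^{2} + 2 s}{-931 + s}$
$\frac{V{\left(-901 \right)}}{310} = \frac{\frac{1}{-931 - 901} \left(\left(-11 - 901\right)^{2} + 2 \left(-901\right)\right)}{310} = \frac{\left(-912\right)^{2} - 1802}{-1832} \cdot \frac{1}{310} = - \frac{831744 - 1802}{1832} \cdot \frac{1}{310} = \left(- \frac{1}{1832}\right) 829942 \cdot \frac{1}{310} = \left(- \frac{414971}{916}\right) \frac{1}{310} = - \frac{414971}{283960}$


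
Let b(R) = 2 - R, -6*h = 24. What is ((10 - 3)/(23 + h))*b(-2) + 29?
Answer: 579/19 ≈ 30.474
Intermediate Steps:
h = -4 (h = -⅙*24 = -4)
((10 - 3)/(23 + h))*b(-2) + 29 = ((10 - 3)/(23 - 4))*(2 - 1*(-2)) + 29 = (7/19)*(2 + 2) + 29 = (7*(1/19))*4 + 29 = (7/19)*4 + 29 = 28/19 + 29 = 579/19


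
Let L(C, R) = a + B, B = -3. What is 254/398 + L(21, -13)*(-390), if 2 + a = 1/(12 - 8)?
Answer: 737549/398 ≈ 1853.1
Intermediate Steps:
a = -7/4 (a = -2 + 1/(12 - 8) = -2 + 1/4 = -2 + ¼ = -7/4 ≈ -1.7500)
L(C, R) = -19/4 (L(C, R) = -7/4 - 3 = -19/4)
254/398 + L(21, -13)*(-390) = 254/398 - 19/4*(-390) = 254*(1/398) + 3705/2 = 127/199 + 3705/2 = 737549/398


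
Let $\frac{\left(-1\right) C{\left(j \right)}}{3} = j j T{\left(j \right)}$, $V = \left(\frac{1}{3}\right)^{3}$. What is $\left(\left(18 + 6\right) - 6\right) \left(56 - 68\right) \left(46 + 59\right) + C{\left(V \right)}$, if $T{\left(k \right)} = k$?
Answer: $- \frac{148803481}{6561} \approx -22680.0$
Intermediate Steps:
$V = \frac{1}{27}$ ($V = \left(\frac{1}{3}\right)^{3} = \frac{1}{27} \approx 0.037037$)
$C{\left(j \right)} = - 3 j^{3}$ ($C{\left(j \right)} = - 3 j j j = - 3 j^{2} j = - 3 j^{3}$)
$\left(\left(18 + 6\right) - 6\right) \left(56 - 68\right) \left(46 + 59\right) + C{\left(V \right)} = \left(\left(18 + 6\right) - 6\right) \left(56 - 68\right) \left(46 + 59\right) - \frac{3}{19683} = \left(24 - 6\right) \left(\left(-12\right) 105\right) - \frac{1}{6561} = 18 \left(-1260\right) - \frac{1}{6561} = -22680 - \frac{1}{6561} = - \frac{148803481}{6561}$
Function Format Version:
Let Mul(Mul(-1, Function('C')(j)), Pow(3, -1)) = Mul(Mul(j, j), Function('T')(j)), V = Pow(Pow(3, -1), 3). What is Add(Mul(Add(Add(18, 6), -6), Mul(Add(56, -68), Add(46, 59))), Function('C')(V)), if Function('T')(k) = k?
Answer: Rational(-148803481, 6561) ≈ -22680.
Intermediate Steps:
V = Rational(1, 27) (V = Pow(Rational(1, 3), 3) = Rational(1, 27) ≈ 0.037037)
Function('C')(j) = Mul(-3, Pow(j, 3)) (Function('C')(j) = Mul(-3, Mul(Mul(j, j), j)) = Mul(-3, Mul(Pow(j, 2), j)) = Mul(-3, Pow(j, 3)))
Add(Mul(Add(Add(18, 6), -6), Mul(Add(56, -68), Add(46, 59))), Function('C')(V)) = Add(Mul(Add(Add(18, 6), -6), Mul(Add(56, -68), Add(46, 59))), Mul(-3, Pow(Rational(1, 27), 3))) = Add(Mul(Add(24, -6), Mul(-12, 105)), Mul(-3, Rational(1, 19683))) = Add(Mul(18, -1260), Rational(-1, 6561)) = Add(-22680, Rational(-1, 6561)) = Rational(-148803481, 6561)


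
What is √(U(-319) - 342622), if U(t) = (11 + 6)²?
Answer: 3*I*√38037 ≈ 585.09*I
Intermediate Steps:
U(t) = 289 (U(t) = 17² = 289)
√(U(-319) - 342622) = √(289 - 342622) = √(-342333) = 3*I*√38037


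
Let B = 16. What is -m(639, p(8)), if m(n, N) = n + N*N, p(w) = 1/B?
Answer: -163585/256 ≈ -639.00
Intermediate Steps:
p(w) = 1/16
m(n, N) = n + N²
-m(639, p(8)) = -(639 + (1/16)²) = -(639 + 1/256) = -1*163585/256 = -163585/256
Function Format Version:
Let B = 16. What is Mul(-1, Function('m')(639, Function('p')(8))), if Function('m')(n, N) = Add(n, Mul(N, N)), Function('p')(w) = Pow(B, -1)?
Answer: Rational(-163585, 256) ≈ -639.00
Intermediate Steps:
Function('p')(w) = Rational(1, 16) (Function('p')(w) = Pow(16, -1) = Rational(1, 16))
Function('m')(n, N) = Add(n, Pow(N, 2))
Mul(-1, Function('m')(639, Function('p')(8))) = Mul(-1, Add(639, Pow(Rational(1, 16), 2))) = Mul(-1, Add(639, Rational(1, 256))) = Mul(-1, Rational(163585, 256)) = Rational(-163585, 256)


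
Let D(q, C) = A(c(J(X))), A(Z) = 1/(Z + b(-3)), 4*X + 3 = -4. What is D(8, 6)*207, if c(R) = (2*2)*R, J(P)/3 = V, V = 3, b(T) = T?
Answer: 69/11 ≈ 6.2727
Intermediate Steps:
X = -7/4 (X = -3/4 + (1/4)*(-4) = -3/4 - 1 = -7/4 ≈ -1.7500)
J(P) = 9 (J(P) = 3*3 = 9)
c(R) = 4*R
A(Z) = 1/(-3 + Z) (A(Z) = 1/(Z - 3) = 1/(-3 + Z))
D(q, C) = 1/33 (D(q, C) = 1/(-3 + 4*9) = 1/(-3 + 36) = 1/33)
D(8, 6)*207 = (1/33)*207 = 69/11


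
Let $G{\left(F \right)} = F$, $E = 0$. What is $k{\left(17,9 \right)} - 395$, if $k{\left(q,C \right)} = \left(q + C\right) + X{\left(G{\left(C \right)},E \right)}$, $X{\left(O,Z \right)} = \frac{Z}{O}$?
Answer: $-369$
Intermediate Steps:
$k{\left(q,C \right)} = C + q$ ($k{\left(q,C \right)} = \left(q + C\right) + \frac{0}{C} = \left(C + q\right) + 0 = C + q$)
$k{\left(17,9 \right)} - 395 = \left(9 + 17\right) - 395 = 26 - 395 = -369$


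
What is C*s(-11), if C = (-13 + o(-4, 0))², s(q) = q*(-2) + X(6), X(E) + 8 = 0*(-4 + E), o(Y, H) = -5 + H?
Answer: 4536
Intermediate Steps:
X(E) = -8 (X(E) = -8 + 0*(-4 + E) = -8 + 0 = -8)
s(q) = -8 - 2*q (s(q) = q*(-2) - 8 = -2*q - 8 = -8 - 2*q)
C = 324 (C = (-13 + (-5 + 0))² = (-13 - 5)² = (-18)² = 324)
C*s(-11) = 324*(-8 - 2*(-11)) = 324*(-8 + 22) = 324*14 = 4536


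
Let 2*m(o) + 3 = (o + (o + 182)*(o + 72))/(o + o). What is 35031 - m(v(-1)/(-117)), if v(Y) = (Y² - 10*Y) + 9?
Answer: 126672139/2340 ≈ 54133.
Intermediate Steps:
v(Y) = 9 + Y² - 10*Y
m(o) = -3/2 + (o + (72 + o)*(182 + o))/(4*o) (m(o) = -3/2 + ((o + (o + 182)*(o + 72))/(o + o))/2 = -3/2 + ((o + (182 + o)*(72 + o))/((2*o)))/2 = -3/2 + ((o + (72 + o)*(182 + o))*(1/(2*o)))/2 = -3/2 + ((o + (72 + o)*(182 + o))/(2*o))/2 = -3/2 + (o + (72 + o)*(182 + o))/(4*o))
35031 - m(v(-1)/(-117)) = 35031 - (13104 + ((9 + (-1)² - 10*(-1))/(-117))*(249 + (9 + (-1)² - 10*(-1))/(-117)))/(4*((9 + (-1)² - 10*(-1))/(-117))) = 35031 - (13104 + ((9 + 1 + 10)*(-1/117))*(249 + (9 + 1 + 10)*(-1/117)))/(4*((9 + 1 + 10)*(-1/117))) = 35031 - (13104 + (20*(-1/117))*(249 + 20*(-1/117)))/(4*(20*(-1/117))) = 35031 - (13104 - 20*(249 - 20/117)/117)/(4*(-20/117)) = 35031 - (-117)*(13104 - 20/117*29113/117)/(4*20) = 35031 - (-117)*(13104 - 582260/13689)/(4*20) = 35031 - (-117)*178798396/(4*20*13689) = 35031 - 1*(-44699599/2340) = 35031 + 44699599/2340 = 126672139/2340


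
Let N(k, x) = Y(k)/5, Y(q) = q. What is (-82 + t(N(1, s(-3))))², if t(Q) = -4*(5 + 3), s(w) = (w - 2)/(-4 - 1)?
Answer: 12996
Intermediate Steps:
s(w) = ⅖ - w/5 (s(w) = (-2 + w)/(-5) = (-2 + w)*(-⅕) = ⅖ - w/5)
N(k, x) = k/5
t(Q) = -32 (t(Q) = -4*8 = -32)
(-82 + t(N(1, s(-3))))² = (-82 - 32)² = (-114)² = 12996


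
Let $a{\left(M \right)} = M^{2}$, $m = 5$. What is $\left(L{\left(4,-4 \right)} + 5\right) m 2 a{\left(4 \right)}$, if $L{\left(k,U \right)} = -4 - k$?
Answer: $-480$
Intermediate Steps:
$\left(L{\left(4,-4 \right)} + 5\right) m 2 a{\left(4 \right)} = \left(\left(-4 - 4\right) + 5\right) 5 \cdot 2 \cdot 4^{2} = \left(\left(-4 - 4\right) + 5\right) 5 \cdot 2 \cdot 16 = \left(-8 + 5\right) 5 \cdot 2 \cdot 16 = \left(-3\right) 5 \cdot 2 \cdot 16 = \left(-15\right) 2 \cdot 16 = \left(-30\right) 16 = -480$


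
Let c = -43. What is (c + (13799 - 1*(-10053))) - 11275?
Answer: 12534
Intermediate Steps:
(c + (13799 - 1*(-10053))) - 11275 = (-43 + (13799 - 1*(-10053))) - 11275 = (-43 + (13799 + 10053)) - 11275 = (-43 + 23852) - 11275 = 23809 - 11275 = 12534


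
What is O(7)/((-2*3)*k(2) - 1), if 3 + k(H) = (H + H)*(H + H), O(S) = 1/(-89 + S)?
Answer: 1/6478 ≈ 0.00015437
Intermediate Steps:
k(H) = -3 + 4*H² (k(H) = -3 + (H + H)*(H + H) = -3 + (2*H)*(2*H) = -3 + 4*H²)
O(7)/((-2*3)*k(2) - 1) = 1/((-89 + 7)*((-2*3)*(-3 + 4*2²) - 1)) = 1/((-82)*(-6*(-3 + 4*4) - 1)) = -1/(82*(-6*(-3 + 16) - 1)) = -1/(82*(-6*13 - 1)) = -1/(82*(-78 - 1)) = -1/82/(-79) = -1/82*(-1/79) = 1/6478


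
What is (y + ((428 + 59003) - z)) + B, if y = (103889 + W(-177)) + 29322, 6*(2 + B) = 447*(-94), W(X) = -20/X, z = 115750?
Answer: 12370019/177 ≈ 69887.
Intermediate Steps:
B = -7005 (B = -2 + (447*(-94))/6 = -2 + (⅙)*(-42018) = -2 - 7003 = -7005)
y = 23578367/177 (y = (103889 - 20/(-177)) + 29322 = (103889 - 20*(-1/177)) + 29322 = (103889 + 20/177) + 29322 = 18388373/177 + 29322 = 23578367/177 ≈ 1.3321e+5)
(y + ((428 + 59003) - z)) + B = (23578367/177 + ((428 + 59003) - 1*115750)) - 7005 = (23578367/177 + (59431 - 115750)) - 7005 = (23578367/177 - 56319) - 7005 = 13609904/177 - 7005 = 12370019/177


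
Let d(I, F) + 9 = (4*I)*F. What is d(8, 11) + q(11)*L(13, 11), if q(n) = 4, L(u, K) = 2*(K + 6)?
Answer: 479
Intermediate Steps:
L(u, K) = 12 + 2*K (L(u, K) = 2*(6 + K) = 12 + 2*K)
d(I, F) = -9 + 4*F*I (d(I, F) = -9 + (4*I)*F = -9 + 4*F*I)
d(8, 11) + q(11)*L(13, 11) = (-9 + 4*11*8) + 4*(12 + 2*11) = (-9 + 352) + 4*(12 + 22) = 343 + 4*34 = 343 + 136 = 479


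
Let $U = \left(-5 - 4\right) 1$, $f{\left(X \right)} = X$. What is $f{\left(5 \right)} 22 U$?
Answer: $-990$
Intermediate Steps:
$U = -9$ ($U = \left(-9\right) 1 = -9$)
$f{\left(5 \right)} 22 U = 5 \cdot 22 \left(-9\right) = 110 \left(-9\right) = -990$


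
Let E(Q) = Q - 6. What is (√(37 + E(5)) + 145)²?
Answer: 22801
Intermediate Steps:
E(Q) = -6 + Q
(√(37 + E(5)) + 145)² = (√(37 + (-6 + 5)) + 145)² = (√(37 - 1) + 145)² = (√36 + 145)² = (6 + 145)² = 151² = 22801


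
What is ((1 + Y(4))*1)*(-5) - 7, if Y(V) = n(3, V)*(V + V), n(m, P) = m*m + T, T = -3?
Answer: -252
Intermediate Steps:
n(m, P) = -3 + m² (n(m, P) = m*m - 3 = m² - 3 = -3 + m²)
Y(V) = 12*V (Y(V) = (-3 + 3²)*(V + V) = (-3 + 9)*(2*V) = 6*(2*V) = 12*V)
((1 + Y(4))*1)*(-5) - 7 = ((1 + 12*4)*1)*(-5) - 7 = ((1 + 48)*1)*(-5) - 7 = (49*1)*(-5) - 7 = 49*(-5) - 7 = -245 - 7 = -252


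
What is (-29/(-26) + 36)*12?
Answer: 5790/13 ≈ 445.38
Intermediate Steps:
(-29/(-26) + 36)*12 = (-29*(-1/26) + 36)*12 = (29/26 + 36)*12 = (965/26)*12 = 5790/13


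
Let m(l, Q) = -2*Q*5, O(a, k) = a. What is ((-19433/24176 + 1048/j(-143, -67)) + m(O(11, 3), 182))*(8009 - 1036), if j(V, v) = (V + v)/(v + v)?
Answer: -20392761977677/2538480 ≈ -8.0335e+6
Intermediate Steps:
j(V, v) = (V + v)/(2*v) (j(V, v) = (V + v)/((2*v)) = (V + v)*(1/(2*v)) = (V + v)/(2*v))
m(l, Q) = -10*Q
((-19433/24176 + 1048/j(-143, -67)) + m(O(11, 3), 182))*(8009 - 1036) = ((-19433/24176 + 1048/(((1/2)*(-143 - 67)/(-67)))) - 10*182)*(8009 - 1036) = ((-19433*1/24176 + 1048/(((1/2)*(-1/67)*(-210)))) - 1820)*6973 = ((-19433/24176 + 1048/(105/67)) - 1820)*6973 = ((-19433/24176 + 1048*(67/105)) - 1820)*6973 = ((-19433/24176 + 70216/105) - 1820)*6973 = (1695501551/2538480 - 1820)*6973 = -2924532049/2538480*6973 = -20392761977677/2538480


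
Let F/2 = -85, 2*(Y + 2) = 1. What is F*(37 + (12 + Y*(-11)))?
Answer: -11135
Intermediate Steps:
Y = -3/2 (Y = -2 + (½)*1 = -2 + ½ = -3/2 ≈ -1.5000)
F = -170 (F = 2*(-85) = -170)
F*(37 + (12 + Y*(-11))) = -170*(37 + (12 - 3/2*(-11))) = -170*(37 + (12 + 33/2)) = -170*(37 + 57/2) = -170*131/2 = -11135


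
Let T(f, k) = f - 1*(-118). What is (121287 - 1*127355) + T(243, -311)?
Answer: -5707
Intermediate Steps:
T(f, k) = 118 + f (T(f, k) = f + 118 = 118 + f)
(121287 - 1*127355) + T(243, -311) = (121287 - 1*127355) + (118 + 243) = (121287 - 127355) + 361 = -6068 + 361 = -5707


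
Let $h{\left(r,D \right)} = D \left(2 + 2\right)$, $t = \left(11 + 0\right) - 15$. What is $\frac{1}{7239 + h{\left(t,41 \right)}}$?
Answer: $\frac{1}{7403} \approx 0.00013508$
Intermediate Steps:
$t = -4$ ($t = 11 - 15 = -4$)
$h{\left(r,D \right)} = 4 D$ ($h{\left(r,D \right)} = D 4 = 4 D$)
$\frac{1}{7239 + h{\left(t,41 \right)}} = \frac{1}{7239 + 4 \cdot 41} = \frac{1}{7239 + 164} = \frac{1}{7403}$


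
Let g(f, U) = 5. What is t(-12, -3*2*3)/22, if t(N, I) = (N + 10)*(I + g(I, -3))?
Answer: 13/11 ≈ 1.1818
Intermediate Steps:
t(N, I) = (5 + I)*(10 + N) (t(N, I) = (N + 10)*(I + 5) = (10 + N)*(5 + I) = (5 + I)*(10 + N))
t(-12, -3*2*3)/22 = (50 + 5*(-12) + 10*(-3*2*3) + (-3*2*3)*(-12))/22 = (50 - 60 + 10*(-6*3) - 6*3*(-12))*(1/22) = (50 - 60 + 10*(-18) - 18*(-12))*(1/22) = (50 - 60 - 180 + 216)*(1/22) = 26*(1/22) = 13/11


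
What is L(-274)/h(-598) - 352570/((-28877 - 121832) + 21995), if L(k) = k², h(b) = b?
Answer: -2363123851/19242743 ≈ -122.81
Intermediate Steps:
L(-274)/h(-598) - 352570/((-28877 - 121832) + 21995) = (-274)²/(-598) - 352570/((-28877 - 121832) + 21995) = 75076*(-1/598) - 352570/(-150709 + 21995) = -37538/299 - 352570/(-128714) = -37538/299 - 352570*(-1/128714) = -37538/299 + 176285/64357 = -2363123851/19242743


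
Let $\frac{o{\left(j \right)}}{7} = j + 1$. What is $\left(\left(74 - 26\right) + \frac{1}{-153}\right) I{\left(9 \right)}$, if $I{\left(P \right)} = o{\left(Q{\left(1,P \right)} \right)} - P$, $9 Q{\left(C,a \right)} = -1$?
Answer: $- \frac{183575}{1377} \approx -133.32$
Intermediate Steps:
$Q{\left(C,a \right)} = - \frac{1}{9}$ ($Q{\left(C,a \right)} = \frac{1}{9} \left(-1\right) = - \frac{1}{9}$)
$o{\left(j \right)} = 7 + 7 j$ ($o{\left(j \right)} = 7 \left(j + 1\right) = 7 \left(1 + j\right) = 7 + 7 j$)
$I{\left(P \right)} = \frac{56}{9} - P$ ($I{\left(P \right)} = \left(7 + 7 \left(- \frac{1}{9}\right)\right) - P = \left(7 - \frac{7}{9}\right) - P = \frac{56}{9} - P$)
$\left(\left(74 - 26\right) + \frac{1}{-153}\right) I{\left(9 \right)} = \left(\left(74 - 26\right) + \frac{1}{-153}\right) \left(\frac{56}{9} - 9\right) = \left(48 - \frac{1}{153}\right) \left(\frac{56}{9} - 9\right) = \frac{7343}{153} \left(- \frac{25}{9}\right) = - \frac{183575}{1377}$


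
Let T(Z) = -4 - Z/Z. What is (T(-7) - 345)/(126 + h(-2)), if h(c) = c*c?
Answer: -35/13 ≈ -2.6923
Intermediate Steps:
T(Z) = -5 (T(Z) = -4 - 1*1 = -4 - 1 = -5)
h(c) = c²
(T(-7) - 345)/(126 + h(-2)) = (-5 - 345)/(126 + (-2)²) = -350/(126 + 4) = -350/130 = -350*1/130 = -35/13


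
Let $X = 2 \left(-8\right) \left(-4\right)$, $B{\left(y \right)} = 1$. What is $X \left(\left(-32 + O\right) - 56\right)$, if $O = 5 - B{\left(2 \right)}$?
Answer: $-5376$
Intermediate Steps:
$O = 4$ ($O = 5 - 1 = 4$)
$X = 64$ ($X = \left(-16\right) \left(-4\right) = 64$)
$X \left(\left(-32 + O\right) - 56\right) = 64 \left(\left(-32 + 4\right) - 56\right) = 64 \left(-28 - 56\right) = 64 \left(-84\right) = -5376$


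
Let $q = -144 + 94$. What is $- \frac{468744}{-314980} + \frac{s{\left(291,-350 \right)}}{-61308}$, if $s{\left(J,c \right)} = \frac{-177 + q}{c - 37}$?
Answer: $\frac{2780360129341}{1868319304020} \approx 1.4882$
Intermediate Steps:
$q = -50$
$s{\left(J,c \right)} = - \frac{227}{-37 + c}$ ($s{\left(J,c \right)} = \frac{-177 - 50}{c - 37} = - \frac{227}{-37 + c}$)
$- \frac{468744}{-314980} + \frac{s{\left(291,-350 \right)}}{-61308} = - \frac{468744}{-314980} + \frac{\left(-227\right) \frac{1}{-37 - 350}}{-61308} = \left(-468744\right) \left(- \frac{1}{314980}\right) + - \frac{227}{-387} \left(- \frac{1}{61308}\right) = \frac{117186}{78745} + \left(-227\right) \left(- \frac{1}{387}\right) \left(- \frac{1}{61308}\right) = \frac{117186}{78745} + \frac{227}{387} \left(- \frac{1}{61308}\right) = \frac{117186}{78745} - \frac{227}{23726196} = \frac{2780360129341}{1868319304020}$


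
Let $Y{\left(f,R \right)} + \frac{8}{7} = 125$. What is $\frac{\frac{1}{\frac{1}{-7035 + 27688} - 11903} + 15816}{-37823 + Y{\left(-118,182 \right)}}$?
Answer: $- \frac{27216625087925}{64873763450252} \approx -0.41953$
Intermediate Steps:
$Y{\left(f,R \right)} = \frac{867}{7}$ ($Y{\left(f,R \right)} = - \frac{8}{7} + 125 = \frac{867}{7}$)
$\frac{\frac{1}{\frac{1}{-7035 + 27688} - 11903} + 15816}{-37823 + Y{\left(-118,182 \right)}} = \frac{\frac{1}{\frac{1}{-7035 + 27688} - 11903} + 15816}{-37823 + \frac{867}{7}} = \frac{\frac{1}{\frac{1}{20653} - 11903} + 15816}{- \frac{263894}{7}} = \left(\frac{1}{\frac{1}{20653} - 11903} + 15816\right) \left(- \frac{7}{263894}\right) = \left(\frac{1}{- \frac{245832658}{20653}} + 15816\right) \left(- \frac{7}{263894}\right) = \left(- \frac{20653}{245832658} + 15816\right) \left(- \frac{7}{263894}\right) = \frac{3888089298275}{245832658} \left(- \frac{7}{263894}\right) = - \frac{27216625087925}{64873763450252}$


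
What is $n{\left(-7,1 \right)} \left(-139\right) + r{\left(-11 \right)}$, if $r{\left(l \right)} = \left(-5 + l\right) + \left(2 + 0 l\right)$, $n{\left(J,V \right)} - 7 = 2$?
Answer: $-1265$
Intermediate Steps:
$n{\left(J,V \right)} = 9$ ($n{\left(J,V \right)} = 7 + 2 = 9$)
$r{\left(l \right)} = -3 + l$ ($r{\left(l \right)} = \left(-5 + l\right) + \left(2 + 0\right) = \left(-5 + l\right) + 2 = -3 + l$)
$n{\left(-7,1 \right)} \left(-139\right) + r{\left(-11 \right)} = 9 \left(-139\right) - 14 = -1251 - 14 = -1265$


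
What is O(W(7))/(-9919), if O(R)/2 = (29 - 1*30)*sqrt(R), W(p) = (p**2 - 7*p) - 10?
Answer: 2*I*sqrt(10)/9919 ≈ 0.00063762*I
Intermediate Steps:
W(p) = -10 + p**2 - 7*p
O(R) = -2*sqrt(R) (O(R) = 2*((29 - 1*30)*sqrt(R)) = 2*((29 - 30)*sqrt(R)) = 2*(-sqrt(R)) = -2*sqrt(R))
O(W(7))/(-9919) = -2*sqrt(-10 + 7**2 - 7*7)/(-9919) = -2*sqrt(-10 + 49 - 49)*(-1/9919) = -2*I*sqrt(10)*(-1/9919) = 2*I*sqrt(10)/9919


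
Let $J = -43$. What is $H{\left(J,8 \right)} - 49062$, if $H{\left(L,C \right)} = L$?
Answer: $-49105$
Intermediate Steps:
$H{\left(J,8 \right)} - 49062 = -43 - 49062 = -49105$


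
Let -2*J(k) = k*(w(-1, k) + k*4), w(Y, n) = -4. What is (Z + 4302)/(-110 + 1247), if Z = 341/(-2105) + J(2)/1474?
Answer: 6673802743/1763924745 ≈ 3.7835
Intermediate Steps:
J(k) = -k*(-4 + 4*k)/2 (J(k) = -k*(-4 + k*4)/2 = -k*(-4 + 4*k)/2)
Z = -255527/1551385 (Z = 341/(-2105) + (2*2*(1 - 1*2))/1474 = 341*(-1/2105) + (2*2*(1 - 2))*(1/1474) = -341/2105 + (2*2*(-1))*(1/1474) = -341/2105 - 4*1/1474 = -341/2105 - 2/737 = -255527/1551385 ≈ -0.16471)
(Z + 4302)/(-110 + 1247) = (-255527/1551385 + 4302)/(-110 + 1247) = (6673802743/1551385)/1137 = (6673802743/1551385)*(1/1137) = 6673802743/1763924745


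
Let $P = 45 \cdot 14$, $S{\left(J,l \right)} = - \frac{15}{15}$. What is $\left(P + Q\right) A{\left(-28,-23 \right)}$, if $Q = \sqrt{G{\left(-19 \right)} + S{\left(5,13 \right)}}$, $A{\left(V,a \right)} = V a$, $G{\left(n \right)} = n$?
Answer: $405720 + 1288 i \sqrt{5} \approx 4.0572 \cdot 10^{5} + 2880.1 i$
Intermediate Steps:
$S{\left(J,l \right)} = -1$ ($S{\left(J,l \right)} = \left(-15\right) \frac{1}{15} = -1$)
$P = 630$
$Q = 2 i \sqrt{5}$ ($Q = \sqrt{-19 - 1} = \sqrt{-20} = 2 i \sqrt{5} \approx 4.4721 i$)
$\left(P + Q\right) A{\left(-28,-23 \right)} = \left(630 + 2 i \sqrt{5}\right) \left(\left(-28\right) \left(-23\right)\right) = \left(630 + 2 i \sqrt{5}\right) 644 = 405720 + 1288 i \sqrt{5}$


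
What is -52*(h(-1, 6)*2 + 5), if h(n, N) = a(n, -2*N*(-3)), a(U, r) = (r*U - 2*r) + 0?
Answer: 10972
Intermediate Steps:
a(U, r) = -2*r + U*r (a(U, r) = (U*r - 2*r) + 0 = (-2*r + U*r) + 0 = -2*r + U*r)
h(n, N) = 6*N*(-2 + n) (h(n, N) = (-2*N*(-3))*(-2 + n) = (6*N)*(-2 + n) = 6*N*(-2 + n))
-52*(h(-1, 6)*2 + 5) = -52*((6*6*(-2 - 1))*2 + 5) = -52*((6*6*(-3))*2 + 5) = -52*(-108*2 + 5) = -52*(-216 + 5) = -52*(-211) = 10972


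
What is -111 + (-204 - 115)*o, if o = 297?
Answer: -94854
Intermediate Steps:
-111 + (-204 - 115)*o = -111 + (-204 - 115)*297 = -111 - 319*297 = -111 - 94743 = -94854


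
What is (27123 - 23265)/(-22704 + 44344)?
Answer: 1929/10820 ≈ 0.17828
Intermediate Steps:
(27123 - 23265)/(-22704 + 44344) = 3858/21640 = 3858*(1/21640) = 1929/10820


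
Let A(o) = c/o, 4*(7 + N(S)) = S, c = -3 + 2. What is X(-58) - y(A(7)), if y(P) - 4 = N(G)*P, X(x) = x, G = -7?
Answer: -253/4 ≈ -63.250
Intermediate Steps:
c = -1
N(S) = -7 + S/4
A(o) = -1/o
y(P) = 4 - 35*P/4 (y(P) = 4 + (-7 + (1/4)*(-7))*P = 4 + (-7 - 7/4)*P = 4 - 35*P/4)
X(-58) - y(A(7)) = -58 - (4 - (-35)/(4*7)) = -58 - (4 - 35/4*(-1/7)) = -58 - (4 + 5/4) = -58 - 1*21/4 = -58 - 21/4 = -253/4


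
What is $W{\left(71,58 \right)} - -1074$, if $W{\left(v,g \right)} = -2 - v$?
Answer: $1001$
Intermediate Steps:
$W{\left(71,58 \right)} - -1074 = \left(-2 - 71\right) - -1074 = \left(-2 - 71\right) + 1074 = -73 + 1074 = 1001$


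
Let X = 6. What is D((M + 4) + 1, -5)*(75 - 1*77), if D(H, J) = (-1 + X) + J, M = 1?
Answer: 0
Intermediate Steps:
D(H, J) = 5 + J (D(H, J) = (-1 + 6) + J = 5 + J)
D((M + 4) + 1, -5)*(75 - 1*77) = (5 - 5)*(75 - 1*77) = 0*(75 - 77) = 0*(-2) = 0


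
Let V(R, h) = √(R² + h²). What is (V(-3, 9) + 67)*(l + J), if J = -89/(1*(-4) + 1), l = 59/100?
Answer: 608159/300 + 9077*√10/100 ≈ 2314.2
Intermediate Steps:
l = 59/100 (l = 59*(1/100) = 59/100 ≈ 0.59000)
J = 89/3 (J = -89/(-4 + 1) = -89/(-3) = -89*(-⅓) = 89/3 ≈ 29.667)
(V(-3, 9) + 67)*(l + J) = (√((-3)² + 9²) + 67)*(59/100 + 89/3) = (√(9 + 81) + 67)*(9077/300) = (√90 + 67)*(9077/300) = (3*√10 + 67)*(9077/300) = (67 + 3*√10)*(9077/300) = 608159/300 + 9077*√10/100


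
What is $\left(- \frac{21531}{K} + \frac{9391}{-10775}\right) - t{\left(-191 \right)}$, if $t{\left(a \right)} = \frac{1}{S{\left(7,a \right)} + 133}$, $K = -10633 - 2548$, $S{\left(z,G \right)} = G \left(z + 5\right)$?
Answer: $\frac{233775520161}{306632568725} \approx 0.7624$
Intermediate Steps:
$S{\left(z,G \right)} = G \left(5 + z\right)$
$K = -13181$
$t{\left(a \right)} = \frac{1}{133 + 12 a}$ ($t{\left(a \right)} = \frac{1}{a \left(5 + 7\right) + 133} = \frac{1}{a 12 + 133} = \frac{1}{12 a + 133} = \frac{1}{133 + 12 a}$)
$\left(- \frac{21531}{K} + \frac{9391}{-10775}\right) - t{\left(-191 \right)} = \left(- \frac{21531}{-13181} + \frac{9391}{-10775}\right) - \frac{1}{133 + 12 \left(-191\right)} = \left(\left(-21531\right) \left(- \frac{1}{13181}\right) + 9391 \left(- \frac{1}{10775}\right)\right) - \frac{1}{133 - 2292} = \left(\frac{21531}{13181} - \frac{9391}{10775}\right) - \frac{1}{-2159} = \frac{108213754}{142025275} - - \frac{1}{2159} = \frac{108213754}{142025275} + \frac{1}{2159} = \frac{233775520161}{306632568725}$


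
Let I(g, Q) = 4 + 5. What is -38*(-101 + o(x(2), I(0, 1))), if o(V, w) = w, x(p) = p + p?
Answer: 3496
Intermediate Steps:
I(g, Q) = 9
x(p) = 2*p
-38*(-101 + o(x(2), I(0, 1))) = -38*(-101 + 9) = -38*(-92) = 3496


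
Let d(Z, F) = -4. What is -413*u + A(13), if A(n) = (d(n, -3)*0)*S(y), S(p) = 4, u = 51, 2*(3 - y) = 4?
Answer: -21063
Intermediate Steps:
y = 1 (y = 3 - 1/2*4 = 3 - 2 = 1)
A(n) = 0 (A(n) = -4*0*4 = 0*4 = 0)
-413*u + A(13) = -413*51 + 0 = -21063 + 0 = -21063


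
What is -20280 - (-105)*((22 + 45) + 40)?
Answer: -9045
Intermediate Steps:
-20280 - (-105)*((22 + 45) + 40) = -20280 - (-105)*(67 + 40) = -20280 - (-105)*107 = -20280 - 1*(-11235) = -20280 + 11235 = -9045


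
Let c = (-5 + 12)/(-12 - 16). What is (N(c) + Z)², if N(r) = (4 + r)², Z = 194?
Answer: 11082241/256 ≈ 43290.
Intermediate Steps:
c = -¼ (c = 7/(-28) = 7*(-1/28) = -¼ ≈ -0.25000)
(N(c) + Z)² = ((4 - ¼)² + 194)² = ((15/4)² + 194)² = (225/16 + 194)² = (3329/16)² = 11082241/256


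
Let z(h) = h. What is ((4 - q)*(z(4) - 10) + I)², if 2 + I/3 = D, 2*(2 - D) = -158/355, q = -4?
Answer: 282340809/126025 ≈ 2240.4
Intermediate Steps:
D = 789/355 (D = 2 - (-79)/355 = 2 - ½*(-158/355) = 2 + 79/355 = 789/355 ≈ 2.2225)
I = 237/355 (I = -6 + 3*(789/355) = -6 + 2367/355 = 237/355 ≈ 0.66761)
((4 - q)*(z(4) - 10) + I)² = ((4 - 1*(-4))*(4 - 10) + 237/355)² = ((4 + 4)*(-6) + 237/355)² = (8*(-6) + 237/355)² = (-48 + 237/355)² = (-16803/355)² = 282340809/126025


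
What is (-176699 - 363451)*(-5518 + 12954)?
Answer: -4016555400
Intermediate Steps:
(-176699 - 363451)*(-5518 + 12954) = -540150*7436 = -4016555400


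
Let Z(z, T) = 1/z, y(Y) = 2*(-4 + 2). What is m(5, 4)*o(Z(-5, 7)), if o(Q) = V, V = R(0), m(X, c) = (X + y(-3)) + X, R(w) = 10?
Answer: 60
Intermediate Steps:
y(Y) = -4 (y(Y) = 2*(-2) = -4)
m(X, c) = -4 + 2*X (m(X, c) = (X - 4) + X = (-4 + X) + X = -4 + 2*X)
V = 10
o(Q) = 10
m(5, 4)*o(Z(-5, 7)) = (-4 + 2*5)*10 = (-4 + 10)*10 = 6*10 = 60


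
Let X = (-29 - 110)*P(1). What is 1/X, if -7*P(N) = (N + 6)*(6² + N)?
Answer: 1/5143 ≈ 0.00019444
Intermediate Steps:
P(N) = -(6 + N)*(36 + N)/7 (P(N) = -(N + 6)*(6² + N)/7 = -(6 + N)*(36 + N)/7)
X = 5143 (X = (-29 - 110)*(-216/7 - 6*1 - ⅐*1²) = -139*(-216/7 - 6 - ⅐*1) = -139*(-216/7 - 6 - ⅐) = -139*(-37) = 5143)
1/X = 1/5143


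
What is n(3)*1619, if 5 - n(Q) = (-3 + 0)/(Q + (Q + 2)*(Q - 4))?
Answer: 11333/2 ≈ 5666.5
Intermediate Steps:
n(Q) = 5 + 3/(Q + (-4 + Q)*(2 + Q)) (n(Q) = 5 - (-3 + 0)/(Q + (Q + 2)*(Q - 4)) = 5 - (-3)/(Q + (2 + Q)*(-4 + Q)) = 5 - (-3)/(Q + (-4 + Q)*(2 + Q)) = 5 + 3/(Q + (-4 + Q)*(2 + Q)))
n(3)*1619 = ((37 - 5*3² + 5*3)/(8 + 3 - 1*3²))*1619 = ((37 - 5*9 + 15)/(8 + 3 - 1*9))*1619 = ((37 - 45 + 15)/(8 + 3 - 9))*1619 = (7/2)*1619 = 11333/2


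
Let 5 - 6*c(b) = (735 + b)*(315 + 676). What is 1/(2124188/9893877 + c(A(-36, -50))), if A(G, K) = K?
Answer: -3297959/373124876599 ≈ -8.8387e-6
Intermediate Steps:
c(b) = -364190/3 - 991*b/6 (c(b) = ⅚ - (735 + b)*(315 + 676)/6 = ⅚ - (735 + b)*991/6 = ⅚ - (728385 + 991*b)/6 = ⅚ + (-242795/2 - 991*b/6) = -364190/3 - 991*b/6)
1/(2124188/9893877 + c(A(-36, -50))) = 1/(2124188/9893877 + (-364190/3 - 991/6*(-50))) = 1/(2124188*(1/9893877) + (-364190/3 + 24775/3)) = 1/(2124188/9893877 - 339415/3) = 1/(-373124876599/3297959) = -3297959/373124876599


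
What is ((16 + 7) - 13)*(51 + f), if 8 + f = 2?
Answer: 450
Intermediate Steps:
f = -6 (f = -8 + 2 = -6)
((16 + 7) - 13)*(51 + f) = ((16 + 7) - 13)*(51 - 6) = (23 - 13)*45 = 10*45 = 450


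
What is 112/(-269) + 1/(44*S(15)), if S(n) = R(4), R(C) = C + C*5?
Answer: -118003/284064 ≈ -0.41541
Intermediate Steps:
R(C) = 6*C (R(C) = C + 5*C = 6*C)
S(n) = 24 (S(n) = 6*4 = 24)
112/(-269) + 1/(44*S(15)) = 112/(-269) + 1/(44*24) = 112*(-1/269) + (1/44)*(1/24) = -112/269 + 1/1056 = -118003/284064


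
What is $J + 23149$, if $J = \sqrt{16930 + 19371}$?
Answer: $23149 + \sqrt{36301} \approx 23340.0$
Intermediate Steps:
$J = \sqrt{36301} \approx 190.53$
$J + 23149 = \sqrt{36301} + 23149 = 23149 + \sqrt{36301}$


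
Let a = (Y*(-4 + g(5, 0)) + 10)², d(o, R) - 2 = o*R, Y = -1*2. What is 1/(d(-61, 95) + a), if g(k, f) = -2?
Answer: -1/5309 ≈ -0.00018836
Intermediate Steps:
Y = -2
d(o, R) = 2 + R*o (d(o, R) = 2 + o*R = 2 + R*o)
a = 484 (a = (-2*(-4 - 2) + 10)² = (-2*(-6) + 10)² = (12 + 10)² = 22² = 484)
1/(d(-61, 95) + a) = 1/((2 + 95*(-61)) + 484) = 1/((2 - 5795) + 484) = 1/(-5793 + 484) = 1/(-5309) = -1/5309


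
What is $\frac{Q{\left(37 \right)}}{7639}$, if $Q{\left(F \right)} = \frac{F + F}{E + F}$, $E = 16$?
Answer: $\frac{74}{404867} \approx 0.00018278$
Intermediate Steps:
$Q{\left(F \right)} = \frac{2 F}{16 + F}$ ($Q{\left(F \right)} = \frac{F + F}{16 + F} = \frac{2 F}{16 + F}$)
$\frac{Q{\left(37 \right)}}{7639} = \frac{2 \cdot 37 \frac{1}{16 + 37}}{7639} = 2 \cdot 37 \cdot \frac{1}{53} \cdot \frac{1}{7639} = \frac{74}{53} \cdot \frac{1}{7639} = \frac{74}{404867}$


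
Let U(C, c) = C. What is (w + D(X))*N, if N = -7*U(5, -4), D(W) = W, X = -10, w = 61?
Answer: -1785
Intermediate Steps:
N = -35 (N = -7*5 = -35)
(w + D(X))*N = (61 - 10)*(-35) = 51*(-35) = -1785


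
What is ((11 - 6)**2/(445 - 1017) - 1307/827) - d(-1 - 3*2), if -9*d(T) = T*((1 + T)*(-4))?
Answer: -28795301/1419132 ≈ -20.291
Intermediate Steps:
d(T) = -T*(-4 - 4*T)/9 (d(T) = -T*(1 + T)*(-4)/9 = -T*(-4 - 4*T)/9)
((11 - 6)**2/(445 - 1017) - 1307/827) - d(-1 - 3*2) = ((11 - 6)**2/(445 - 1017) - 1307/827) - 4*(-1 - 3*2)*(1 + (-1 - 3*2))/9 = (5**2/(-572) - 1307*1/827) - 4*(-1 - 6)*(1 + (-1 - 6))/9 = (25*(-1/572) - 1307/827) - 4*(-7)*(1 - 7)/9 = (-25/572 - 1307/827) - 4*(-7)*(-6)/9 = -768279/473044 - 1*56/3 = -768279/473044 - 56/3 = -28795301/1419132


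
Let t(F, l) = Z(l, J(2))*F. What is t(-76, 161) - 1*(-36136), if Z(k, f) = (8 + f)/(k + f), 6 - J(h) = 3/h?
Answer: 11959116/331 ≈ 36130.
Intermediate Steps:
J(h) = 6 - 3/h
Z(k, f) = (8 + f)/(f + k)
t(F, l) = 25*F/(2*(9/2 + l)) (t(F, l) = ((8 + (6 - 3/2))/((6 - 3/2) + l))*F = ((8 + 9/2)/(9/2 + l))*F = ((25/2)/(9/2 + l))*F = (25/(2*(9/2 + l)))*F = 25*F/(2*(9/2 + l)))
t(-76, 161) - 1*(-36136) = 25*(-76)/(9 + 2*161) - 1*(-36136) = 25*(-76)/(9 + 322) + 36136 = 25*(-76)/331 + 36136 = 25*(-76)*(1/331) + 36136 = -1900/331 + 36136 = 11959116/331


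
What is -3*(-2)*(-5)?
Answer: -30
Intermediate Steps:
-3*(-2)*(-5) = 6*(-5) = -30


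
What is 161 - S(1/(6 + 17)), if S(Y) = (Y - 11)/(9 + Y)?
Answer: 8435/52 ≈ 162.21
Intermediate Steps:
S(Y) = (-11 + Y)/(9 + Y)
161 - S(1/(6 + 17)) = 161 - (-11 + 1/(6 + 17))/(9 + 1/(6 + 17)) = 161 - (-11 + 1/23)/(9 + 1/23) = 161 - (-252)/(208/23*23) = 161 - 23*(-252)/(208*23) = 161 - 1*(-63/52) = 161 + 63/52 = 8435/52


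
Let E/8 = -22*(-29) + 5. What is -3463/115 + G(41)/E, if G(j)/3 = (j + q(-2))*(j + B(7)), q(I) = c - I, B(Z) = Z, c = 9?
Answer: -2119069/73945 ≈ -28.657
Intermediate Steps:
q(I) = 9 - I
G(j) = 3*(7 + j)*(11 + j) (G(j) = 3*((j + (9 - 1*(-2)))*(j + 7)) = 3*((j + (9 + 2))*(7 + j)) = 3*((j + 11)*(7 + j)) = 3*((11 + j)*(7 + j)) = 3*((7 + j)*(11 + j)) = 3*(7 + j)*(11 + j))
E = 5144 (E = 8*(-22*(-29) + 5) = 8*(638 + 5) = 8*643 = 5144)
-3463/115 + G(41)/E = -3463/115 + (231 + 3*41² + 54*41)/5144 = -3463*1/115 + (231 + 3*1681 + 2214)*(1/5144) = -3463/115 + (231 + 5043 + 2214)*(1/5144) = -3463/115 + 7488*(1/5144) = -3463/115 + 936/643 = -2119069/73945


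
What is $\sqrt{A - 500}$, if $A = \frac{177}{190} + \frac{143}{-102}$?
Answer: $\frac{i \sqrt{11748054255}}{4845} \approx 22.371 i$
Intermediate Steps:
$A = - \frac{2279}{4845}$ ($A = 177 \cdot \frac{1}{190} + 143 \left(- \frac{1}{102}\right) = \frac{177}{190} - \frac{143}{102} = - \frac{2279}{4845} \approx -0.47038$)
$\sqrt{A - 500} = \sqrt{- \frac{2279}{4845} - 500} = \sqrt{- \frac{2424779}{4845}} = \frac{i \sqrt{11748054255}}{4845}$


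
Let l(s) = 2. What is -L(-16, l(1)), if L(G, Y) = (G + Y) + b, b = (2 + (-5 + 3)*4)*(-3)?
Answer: -4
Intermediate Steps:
b = 18 (b = (2 - 2*4)*(-3) = (2 - 8)*(-3) = -6*(-3) = 18)
L(G, Y) = 18 + G + Y (L(G, Y) = (G + Y) + 18 = 18 + G + Y)
-L(-16, l(1)) = -(18 - 16 + 2) = -1*4 = -4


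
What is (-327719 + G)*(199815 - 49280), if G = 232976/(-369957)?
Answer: -2607312888623795/52851 ≈ -4.9333e+10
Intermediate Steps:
G = -232976/369957 (G = 232976*(-1/369957) = -232976/369957 ≈ -0.62974)
(-327719 + G)*(199815 - 49280) = (-327719 - 232976/369957)*(199815 - 49280) = -121242171059/369957*150535 = -2607312888623795/52851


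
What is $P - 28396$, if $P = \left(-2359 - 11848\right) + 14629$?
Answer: $-27974$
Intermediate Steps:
$P = 422$ ($P = -14207 + 14629 = 422$)
$P - 28396 = 422 - 28396 = -27974$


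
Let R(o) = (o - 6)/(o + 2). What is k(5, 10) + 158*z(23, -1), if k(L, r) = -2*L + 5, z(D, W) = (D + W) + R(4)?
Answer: 10255/3 ≈ 3418.3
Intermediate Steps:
R(o) = (-6 + o)/(2 + o)
z(D, W) = -⅓ + D + W (z(D, W) = (D + W) + (-6 + 4)/(2 + 4) = (D + W) - 2/6 = (D + W) + (⅙)*(-2) = (D + W) - ⅓ = -⅓ + D + W)
k(L, r) = 5 - 2*L
k(5, 10) + 158*z(23, -1) = (5 - 2*5) + 158*(-⅓ + 23 - 1) = (5 - 10) + 158*(65/3) = -5 + 10270/3 = 10255/3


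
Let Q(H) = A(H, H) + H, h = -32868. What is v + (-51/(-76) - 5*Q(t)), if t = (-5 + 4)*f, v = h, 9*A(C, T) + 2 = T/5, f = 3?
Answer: -22470005/684 ≈ -32851.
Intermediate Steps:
A(C, T) = -2/9 + T/45 (A(C, T) = -2/9 + (T/5)/9 = -2/9 + T/45)
v = -32868
t = -3 (t = (-5 + 4)*3 = -1*3 = -3)
Q(H) = -2/9 + 46*H/45 (Q(H) = (-2/9 + H/45) + H = -2/9 + 46*H/45)
v + (-51/(-76) - 5*Q(t)) = -32868 + (-51/(-76) - 5*(-2/9 + (46/45)*(-3))) = -32868 + (-51*(-1/76) - 5*(-2/9 - 46/15)) = -32868 + (51/76 - 5*(-148/45)) = -32868 + (51/76 + 148/9) = -32868 + 11707/684 = -22470005/684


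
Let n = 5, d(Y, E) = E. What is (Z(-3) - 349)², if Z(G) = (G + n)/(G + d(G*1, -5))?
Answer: 1951609/16 ≈ 1.2198e+5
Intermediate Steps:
Z(G) = (5 + G)/(-5 + G) (Z(G) = (G + 5)/(G - 5) = (5 + G)/(-5 + G))
(Z(-3) - 349)² = ((5 - 3)/(-5 - 3) - 349)² = (2/(-8) - 349)² = (-⅛*2 - 349)² = (-¼ - 349)² = (-1397/4)² = 1951609/16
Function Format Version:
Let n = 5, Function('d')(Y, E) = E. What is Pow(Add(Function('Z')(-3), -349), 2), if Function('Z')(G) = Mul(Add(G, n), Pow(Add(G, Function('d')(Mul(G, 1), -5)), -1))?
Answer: Rational(1951609, 16) ≈ 1.2198e+5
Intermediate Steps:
Function('Z')(G) = Mul(Pow(Add(-5, G), -1), Add(5, G)) (Function('Z')(G) = Mul(Add(G, 5), Pow(Add(G, -5), -1)) = Mul(Add(5, G), Pow(Add(-5, G), -1)) = Mul(Pow(Add(-5, G), -1), Add(5, G)))
Pow(Add(Function('Z')(-3), -349), 2) = Pow(Add(Mul(Pow(Add(-5, -3), -1), Add(5, -3)), -349), 2) = Pow(Add(Mul(Pow(-8, -1), 2), -349), 2) = Pow(Add(Mul(Rational(-1, 8), 2), -349), 2) = Pow(Add(Rational(-1, 4), -349), 2) = Pow(Rational(-1397, 4), 2) = Rational(1951609, 16)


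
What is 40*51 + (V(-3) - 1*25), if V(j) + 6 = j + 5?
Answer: 2011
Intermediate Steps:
V(j) = -1 + j (V(j) = -6 + (j + 5) = -6 + (5 + j) = -1 + j)
40*51 + (V(-3) - 1*25) = 40*51 + ((-1 - 3) - 1*25) = 2040 + (-4 - 25) = 2040 - 29 = 2011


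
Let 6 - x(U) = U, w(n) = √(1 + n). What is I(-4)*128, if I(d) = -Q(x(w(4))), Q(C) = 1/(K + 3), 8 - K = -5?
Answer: -8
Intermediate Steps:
K = 13 (K = 8 - 1*(-5) = 8 + 5 = 13)
x(U) = 6 - U
Q(C) = 1/16 (Q(C) = 1/(13 + 3) = 1/16)
I(d) = -1/16 (I(d) = -1*1/16 = -1/16)
I(-4)*128 = -1/16*128 = -8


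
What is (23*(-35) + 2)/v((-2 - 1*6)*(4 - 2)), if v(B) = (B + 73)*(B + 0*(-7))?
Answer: 803/912 ≈ 0.88048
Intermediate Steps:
v(B) = B*(73 + B) (v(B) = (73 + B)*(B + 0) = (73 + B)*B = B*(73 + B))
(23*(-35) + 2)/v((-2 - 1*6)*(4 - 2)) = (23*(-35) + 2)/((((-2 - 1*6)*(4 - 2))*(73 + (-2 - 1*6)*(4 - 2)))) = (-805 + 2)/((((-2 - 6)*2)*(73 + (-2 - 6)*2))) = -803*(-1/(16*(73 - 8*2))) = -803*(-1/(16*(73 - 16))) = -803/((-16*57)) = -803/(-912) = -803*(-1/912) = 803/912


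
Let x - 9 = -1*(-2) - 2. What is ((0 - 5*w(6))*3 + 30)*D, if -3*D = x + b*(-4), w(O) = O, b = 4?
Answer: -140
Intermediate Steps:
x = 9 (x = 9 + (-1*(-2) - 2) = 9 + (2 - 2) = 9 + 0 = 9)
D = 7/3 (D = -(9 + 4*(-4))/3 = -(9 - 16)/3 = -⅓*(-7) = 7/3 ≈ 2.3333)
((0 - 5*w(6))*3 + 30)*D = ((0 - 5*6)*3 + 30)*(7/3) = ((0 - 30)*3 + 30)*(7/3) = (-30*3 + 30)*(7/3) = (-90 + 30)*(7/3) = -60*7/3 = -140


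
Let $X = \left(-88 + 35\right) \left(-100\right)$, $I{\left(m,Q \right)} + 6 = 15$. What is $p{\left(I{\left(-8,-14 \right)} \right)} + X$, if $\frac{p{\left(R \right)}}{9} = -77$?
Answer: $4607$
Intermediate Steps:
$I{\left(m,Q \right)} = 9$ ($I{\left(m,Q \right)} = -6 + 15 = 9$)
$X = 5300$ ($X = \left(-53\right) \left(-100\right) = 5300$)
$p{\left(R \right)} = -693$ ($p{\left(R \right)} = 9 \left(-77\right) = -693$)
$p{\left(I{\left(-8,-14 \right)} \right)} + X = -693 + 5300 = 4607$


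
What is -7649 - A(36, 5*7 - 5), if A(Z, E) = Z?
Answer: -7685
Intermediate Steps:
-7649 - A(36, 5*7 - 5) = -7649 - 1*36 = -7649 - 36 = -7685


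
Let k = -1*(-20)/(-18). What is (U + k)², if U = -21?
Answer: 39601/81 ≈ 488.90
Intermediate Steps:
k = -10/9 (k = 20*(-1/18) = -10/9 ≈ -1.1111)
(U + k)² = (-21 - 10/9)² = (-199/9)² = 39601/81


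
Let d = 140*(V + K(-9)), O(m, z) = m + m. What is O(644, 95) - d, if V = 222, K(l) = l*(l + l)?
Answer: -52472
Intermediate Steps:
K(l) = 2*l² (K(l) = l*(2*l) = 2*l²)
O(m, z) = 2*m
d = 53760 (d = 140*(222 + 2*(-9)²) = 140*(222 + 2*81) = 140*(222 + 162) = 140*384 = 53760)
O(644, 95) - d = 2*644 - 1*53760 = 1288 - 53760 = -52472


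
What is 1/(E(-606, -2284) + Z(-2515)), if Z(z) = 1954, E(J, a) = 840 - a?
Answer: 1/5078 ≈ 0.00019693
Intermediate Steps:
1/(E(-606, -2284) + Z(-2515)) = 1/((840 - 1*(-2284)) + 1954) = 1/((840 + 2284) + 1954) = 1/(3124 + 1954) = 1/5078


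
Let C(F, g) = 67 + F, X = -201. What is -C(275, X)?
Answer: -342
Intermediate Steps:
-C(275, X) = -(67 + 275) = -1*342 = -342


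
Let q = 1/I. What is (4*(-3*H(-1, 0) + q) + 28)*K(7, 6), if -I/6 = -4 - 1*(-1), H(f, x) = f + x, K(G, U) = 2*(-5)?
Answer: -3620/9 ≈ -402.22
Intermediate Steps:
K(G, U) = -10
I = 18 (I = -6*(-4 - 1*(-1)) = -6*(-4 + 1) = -6*(-3) = 18)
q = 1/18 ≈ 0.055556
(4*(-3*H(-1, 0) + q) + 28)*K(7, 6) = (4*(-3*(-1 + 0) + 1/18) + 28)*(-10) = (4*(-3*(-1) + 1/18) + 28)*(-10) = (4*(3 + 1/18) + 28)*(-10) = (4*(55/18) + 28)*(-10) = (110/9 + 28)*(-10) = (362/9)*(-10) = -3620/9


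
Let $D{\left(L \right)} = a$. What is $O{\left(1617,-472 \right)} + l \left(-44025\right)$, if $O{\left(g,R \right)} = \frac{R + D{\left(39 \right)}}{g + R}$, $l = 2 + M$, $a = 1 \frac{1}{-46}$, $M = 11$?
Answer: $- \frac{30144379463}{52670} \approx -5.7233 \cdot 10^{5}$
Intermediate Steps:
$a = - \frac{1}{46}$ ($a = 1 \left(- \frac{1}{46}\right) = - \frac{1}{46} \approx -0.021739$)
$D{\left(L \right)} = - \frac{1}{46}$
$l = 13$ ($l = 2 + 11 = 13$)
$O{\left(g,R \right)} = \frac{- \frac{1}{46} + R}{R + g}$ ($O{\left(g,R \right)} = \frac{R - \frac{1}{46}}{g + R} = \frac{- \frac{1}{46} + R}{R + g}$)
$O{\left(1617,-472 \right)} + l \left(-44025\right) = \frac{- \frac{1}{46} - 472}{-472 + 1617} + 13 \left(-44025\right) = \frac{1}{1145} \left(- \frac{21713}{46}\right) - 572325 = - \frac{21713}{52670} - 572325 = - \frac{30144379463}{52670}$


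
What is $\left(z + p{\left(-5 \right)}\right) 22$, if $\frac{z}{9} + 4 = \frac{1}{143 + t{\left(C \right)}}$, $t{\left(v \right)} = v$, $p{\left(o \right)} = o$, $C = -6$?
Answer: $- \frac{123376}{137} \approx -900.55$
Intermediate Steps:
$z = - \frac{4923}{137}$ ($z = -36 + \frac{9}{143 - 6} = -36 + \frac{9}{137} = - \frac{4923}{137} \approx -35.934$)
$\left(z + p{\left(-5 \right)}\right) 22 = \left(- \frac{4923}{137} - 5\right) 22 = \left(- \frac{5608}{137}\right) 22 = - \frac{123376}{137}$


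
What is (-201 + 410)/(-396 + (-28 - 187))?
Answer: -209/611 ≈ -0.34206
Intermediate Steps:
(-201 + 410)/(-396 + (-28 - 187)) = 209/(-396 - 215) = 209/(-611) = 209*(-1/611) = -209/611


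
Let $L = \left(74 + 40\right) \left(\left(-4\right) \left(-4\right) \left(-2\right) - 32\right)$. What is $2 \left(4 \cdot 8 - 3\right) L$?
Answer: $-423168$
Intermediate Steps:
$L = -7296$ ($L = 114 \left(16 \left(-2\right) - 32\right) = 114 \left(-32 - 32\right) = 114 \left(-64\right) = -7296$)
$2 \left(4 \cdot 8 - 3\right) L = 2 \left(4 \cdot 8 - 3\right) \left(-7296\right) = 2 \left(32 - 3\right) \left(-7296\right) = 2 \cdot 29 \left(-7296\right) = 58 \left(-7296\right) = -423168$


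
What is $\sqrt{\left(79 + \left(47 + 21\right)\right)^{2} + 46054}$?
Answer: $\sqrt{67663} \approx 260.12$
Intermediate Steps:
$\sqrt{\left(79 + \left(47 + 21\right)\right)^{2} + 46054} = \sqrt{\left(79 + 68\right)^{2} + 46054} = \sqrt{147^{2} + 46054} = \sqrt{21609 + 46054} = \sqrt{67663}$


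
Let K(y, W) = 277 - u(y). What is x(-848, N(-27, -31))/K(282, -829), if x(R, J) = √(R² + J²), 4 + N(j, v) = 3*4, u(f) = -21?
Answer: 4*√11237/149 ≈ 2.8458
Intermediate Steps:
K(y, W) = 298 (K(y, W) = 277 - 1*(-21) = 277 + 21 = 298)
N(j, v) = 8 (N(j, v) = -4 + 3*4 = -4 + 12 = 8)
x(R, J) = √(J² + R²)
x(-848, N(-27, -31))/K(282, -829) = √(8² + (-848)²)/298 = √(64 + 719104)*(1/298) = √719168*(1/298) = (8*√11237)*(1/298) = 4*√11237/149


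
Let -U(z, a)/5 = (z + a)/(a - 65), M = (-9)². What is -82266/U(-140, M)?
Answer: -1316256/295 ≈ -4461.9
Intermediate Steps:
M = 81
U(z, a) = -5*(a + z)/(-65 + a) (U(z, a) = -5*(z + a)/(a - 65) = -5*(a + z)/(-65 + a))
-82266/U(-140, M) = -82266*(-65 + 81)/(5*(-1*81 - 1*(-140))) = -82266*16/(5*(-81 + 140)) = -82266/(5*(1/16)*59) = -82266/295/16 = -82266*16/295 = -1316256/295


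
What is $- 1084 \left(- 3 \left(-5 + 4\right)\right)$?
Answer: $-3252$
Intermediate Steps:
$- 1084 \left(- 3 \left(-5 + 4\right)\right) = - 1084 \left(\left(-3\right) \left(-1\right)\right) = \left(-1084\right) 3 = -3252$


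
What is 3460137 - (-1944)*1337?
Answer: 6059265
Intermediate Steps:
3460137 - (-1944)*1337 = 3460137 - 1*(-2599128) = 3460137 + 2599128 = 6059265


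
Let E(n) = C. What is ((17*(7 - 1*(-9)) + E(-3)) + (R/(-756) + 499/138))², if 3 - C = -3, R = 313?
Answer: 23907591632521/302342544 ≈ 79075.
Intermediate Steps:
C = 6 (C = 3 - 1*(-3) = 3 + 3 = 6)
E(n) = 6
((17*(7 - 1*(-9)) + E(-3)) + (R/(-756) + 499/138))² = ((17*(7 - 1*(-9)) + 6) + (313/(-756) + 499/138))² = ((17*(7 + 9) + 6) + (313*(-1/756) + 499*(1/138)))² = ((17*16 + 6) + (-313/756 + 499/138))² = ((272 + 6) + 55675/17388)² = (278 + 55675/17388)² = (4889539/17388)² = 23907591632521/302342544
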